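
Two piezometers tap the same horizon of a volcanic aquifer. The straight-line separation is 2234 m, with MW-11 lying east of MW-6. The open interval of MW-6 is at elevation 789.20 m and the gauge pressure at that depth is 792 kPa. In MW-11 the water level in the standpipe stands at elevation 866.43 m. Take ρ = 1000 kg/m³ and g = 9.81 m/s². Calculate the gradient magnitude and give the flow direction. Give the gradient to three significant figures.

i ≈ 0.00157; groundwater flows toward the east

Pressure head at MW-6: ψ = P/(ρg) = 792×1000 / (1000 × 9.81) = 80.73 m.
Total head at MW-6: h = z + ψ = 789.20 + 80.73 = 869.93 m.
Total head at MW-11: h = 866.43 m (water level in the piezometer is the total head).
Head difference: h(MW-6) − h(MW-11) = 869.93 − 866.43 = 3.50 m.
Hydraulic gradient: i = |Δh| / L = 3.50 / 2234 = 0.00157.
Flow is from higher to lower head: from MW-6 toward MW-11, i.e. toward the east.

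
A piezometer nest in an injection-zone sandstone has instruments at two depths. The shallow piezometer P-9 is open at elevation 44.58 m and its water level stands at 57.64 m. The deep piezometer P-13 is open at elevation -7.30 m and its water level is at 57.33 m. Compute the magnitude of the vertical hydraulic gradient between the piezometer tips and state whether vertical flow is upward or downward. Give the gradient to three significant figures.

Total head at P-9: h = 57.64 m (water level in the standpipe).
Total head at P-13: h = 57.33 m.
Δh = h(P-9) − h(P-13) = 57.64 − 57.33 = 0.31 m.
Vertical separation Δz = 44.58 − (-7.30) = 51.88 m.
|i_v| = |Δh| / Δz = 0.31 / 51.88 = 0.00598.
Head is higher in the shallow piezometer, so vertical flow is downward (recharge condition).

|i_v| ≈ 0.00598; vertical flow is downward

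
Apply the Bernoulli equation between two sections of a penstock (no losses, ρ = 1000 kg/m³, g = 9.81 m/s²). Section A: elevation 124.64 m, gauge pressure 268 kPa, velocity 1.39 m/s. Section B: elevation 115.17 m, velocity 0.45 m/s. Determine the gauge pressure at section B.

Pressure head at A: ψ₁ = P₁/(ρg) = 268×1000 / (1000 × 9.81) = 27.32 m.
Velocity heads: v₁²/2g = 1.39²/19.62 = 0.098 m; v₂²/2g = 0.45²/19.62 = 0.010 m.
Total head H = z₁ + ψ₁ + v₁²/2g = 124.64 + 27.32 + 0.098 = 152.06 m.
ψ₂ = H − z₂ − v₂²/2g = 152.06 − 115.17 − 0.010 = 36.88 m.
P₂ = ρgψ₂ = 1000 × 9.81 × 36.88 ≈ 362 kPa.

P₂ ≈ 362 kPa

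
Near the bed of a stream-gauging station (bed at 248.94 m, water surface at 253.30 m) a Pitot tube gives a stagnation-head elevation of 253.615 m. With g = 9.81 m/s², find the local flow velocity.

v ≈ 2.49 m/s

Near the bed, under hydrostatic conditions, the piezometric head (z + ψ) equals the free-surface elevation, 253.30 m.
Velocity head = total − piezometric = 253.615 − 253.30 = 0.315 m.
v = √(2g·h_v) = √(2 × 9.81 × 0.315) = 2.49 m/s.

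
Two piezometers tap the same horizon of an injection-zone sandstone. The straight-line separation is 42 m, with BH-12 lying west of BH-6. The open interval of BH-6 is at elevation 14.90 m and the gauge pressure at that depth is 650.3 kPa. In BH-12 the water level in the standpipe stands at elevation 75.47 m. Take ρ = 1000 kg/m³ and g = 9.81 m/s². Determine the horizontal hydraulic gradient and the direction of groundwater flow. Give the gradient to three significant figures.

i ≈ 0.136; groundwater flows toward the west

Pressure head at BH-6: ψ = P/(ρg) = 650.3×1000 / (1000 × 9.81) = 66.29 m.
Total head at BH-6: h = z + ψ = 14.90 + 66.29 = 81.19 m.
Total head at BH-12: h = 75.47 m (water level in the piezometer is the total head).
Head difference: h(BH-6) − h(BH-12) = 81.19 − 75.47 = 5.72 m.
Hydraulic gradient: i = |Δh| / L = 5.72 / 42 = 0.136.
Flow is from higher to lower head: from BH-6 toward BH-12, i.e. toward the west.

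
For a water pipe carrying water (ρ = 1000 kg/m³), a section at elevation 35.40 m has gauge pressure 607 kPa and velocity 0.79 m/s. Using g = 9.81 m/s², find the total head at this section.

h ≈ 97.31 m

Pressure head ψ = P/(ρg) = 607×1000 / (1000 × 9.81) = 61.88 m.
Velocity head = v²/(2g) = 0.79² / (2 × 9.81) = 0.032 m.
h = z + ψ + v²/(2g) = 35.40 + 61.88 + 0.032 = 97.31 m.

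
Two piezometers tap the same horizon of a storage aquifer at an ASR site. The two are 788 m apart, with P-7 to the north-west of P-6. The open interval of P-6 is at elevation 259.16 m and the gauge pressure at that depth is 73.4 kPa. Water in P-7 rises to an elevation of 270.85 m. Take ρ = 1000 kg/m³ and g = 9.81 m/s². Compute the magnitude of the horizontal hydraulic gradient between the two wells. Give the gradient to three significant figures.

Pressure head at P-6: ψ = P/(ρg) = 73.4×1000 / (1000 × 9.81) = 7.48 m.
Total head at P-6: h = z + ψ = 259.16 + 7.48 = 266.64 m.
Total head at P-7: h = 270.85 m (water level in the piezometer is the total head).
Head difference: h(P-6) − h(P-7) = 266.64 − 270.85 = -4.21 m.
Hydraulic gradient: i = |Δh| / L = 4.21 / 788 = 0.00534.

i ≈ 0.00534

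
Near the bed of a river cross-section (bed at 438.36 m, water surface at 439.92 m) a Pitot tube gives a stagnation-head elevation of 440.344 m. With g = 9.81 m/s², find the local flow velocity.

v ≈ 2.88 m/s

Near the bed, under hydrostatic conditions, the piezometric head (z + ψ) equals the free-surface elevation, 439.92 m.
Velocity head = total − piezometric = 440.344 − 439.92 = 0.424 m.
v = √(2g·h_v) = √(2 × 9.81 × 0.424) = 2.88 m/s.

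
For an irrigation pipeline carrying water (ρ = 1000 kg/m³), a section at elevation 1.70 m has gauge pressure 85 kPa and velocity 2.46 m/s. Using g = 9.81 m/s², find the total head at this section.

Pressure head ψ = P/(ρg) = 85×1000 / (1000 × 9.81) = 8.66 m.
Velocity head = v²/(2g) = 2.46² / (2 × 9.81) = 0.308 m.
h = z + ψ + v²/(2g) = 1.70 + 8.66 + 0.308 = 10.67 m.

h ≈ 10.67 m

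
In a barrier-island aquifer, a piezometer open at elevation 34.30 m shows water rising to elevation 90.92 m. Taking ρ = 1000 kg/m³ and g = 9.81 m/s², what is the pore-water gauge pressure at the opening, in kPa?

P ≈ 555 kPa

Pressure head ψ = h − z = 90.92 − 34.30 = 56.62 m.
P = ρgψ = 1000 × 9.81 × 56.62 = 555442 Pa ≈ 555 kPa.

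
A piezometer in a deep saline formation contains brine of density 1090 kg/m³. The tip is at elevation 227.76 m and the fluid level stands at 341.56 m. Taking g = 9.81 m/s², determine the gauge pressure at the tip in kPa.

P ≈ 1220 kPa

Pressure head ψ = h − z = 341.56 − 227.76 = 113.80 m.
P = ρgψ = 1090 × 9.81 × 113.80 = 1216852 Pa ≈ 1220 kPa.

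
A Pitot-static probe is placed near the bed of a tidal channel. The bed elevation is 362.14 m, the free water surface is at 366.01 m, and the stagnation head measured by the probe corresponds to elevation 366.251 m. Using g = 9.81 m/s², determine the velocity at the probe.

v ≈ 2.17 m/s

Near the bed, under hydrostatic conditions, the piezometric head (z + ψ) equals the free-surface elevation, 366.01 m.
Velocity head = total − piezometric = 366.251 − 366.01 = 0.241 m.
v = √(2g·h_v) = √(2 × 9.81 × 0.241) = 2.17 m/s.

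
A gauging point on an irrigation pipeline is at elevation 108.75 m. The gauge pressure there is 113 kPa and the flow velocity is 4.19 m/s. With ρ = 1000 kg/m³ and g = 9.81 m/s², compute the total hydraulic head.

Pressure head ψ = P/(ρg) = 113×1000 / (1000 × 9.81) = 11.52 m.
Velocity head = v²/(2g) = 4.19² / (2 × 9.81) = 0.895 m.
h = z + ψ + v²/(2g) = 108.75 + 11.52 + 0.895 = 121.16 m.

h ≈ 121.16 m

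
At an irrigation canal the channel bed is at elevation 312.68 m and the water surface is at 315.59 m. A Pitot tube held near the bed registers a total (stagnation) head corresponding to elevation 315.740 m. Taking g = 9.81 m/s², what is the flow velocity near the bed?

v ≈ 1.72 m/s

Near the bed, under hydrostatic conditions, the piezometric head (z + ψ) equals the free-surface elevation, 315.59 m.
Velocity head = total − piezometric = 315.740 − 315.59 = 0.150 m.
v = √(2g·h_v) = √(2 × 9.81 × 0.150) = 1.72 m/s.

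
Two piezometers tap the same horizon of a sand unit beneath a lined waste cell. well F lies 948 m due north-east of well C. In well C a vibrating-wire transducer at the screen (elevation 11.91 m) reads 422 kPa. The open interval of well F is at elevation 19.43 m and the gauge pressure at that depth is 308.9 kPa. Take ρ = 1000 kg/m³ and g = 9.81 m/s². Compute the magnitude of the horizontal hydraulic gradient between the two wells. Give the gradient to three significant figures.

Pressure head at well C: ψ = P/(ρg) = 422×1000 / (1000 × 9.81) = 43.02 m.
Total head at well C: h = z + ψ = 11.91 + 43.02 = 54.93 m.
Pressure head at well F: ψ = P/(ρg) = 308.9×1000 / (1000 × 9.81) = 31.49 m.
Total head at well F: h = z + ψ = 19.43 + 31.49 = 50.92 m.
Head difference: h(well C) − h(well F) = 54.93 − 50.92 = 4.01 m.
Hydraulic gradient: i = |Δh| / L = 4.01 / 948 = 0.00423.

i ≈ 0.00423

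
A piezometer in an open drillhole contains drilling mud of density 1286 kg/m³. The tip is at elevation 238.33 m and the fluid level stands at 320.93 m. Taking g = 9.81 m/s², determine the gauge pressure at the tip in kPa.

P ≈ 1040 kPa

Pressure head ψ = h − z = 320.93 − 238.33 = 82.60 m.
P = ρgψ = 1286 × 9.81 × 82.60 = 1042054 Pa ≈ 1040 kPa.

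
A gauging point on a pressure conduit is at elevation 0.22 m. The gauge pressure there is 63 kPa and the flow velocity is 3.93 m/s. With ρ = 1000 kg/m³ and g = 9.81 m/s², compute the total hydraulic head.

h ≈ 7.43 m

Pressure head ψ = P/(ρg) = 63×1000 / (1000 × 9.81) = 6.42 m.
Velocity head = v²/(2g) = 3.93² / (2 × 9.81) = 0.787 m.
h = z + ψ + v²/(2g) = 0.22 + 6.42 + 0.787 = 7.43 m.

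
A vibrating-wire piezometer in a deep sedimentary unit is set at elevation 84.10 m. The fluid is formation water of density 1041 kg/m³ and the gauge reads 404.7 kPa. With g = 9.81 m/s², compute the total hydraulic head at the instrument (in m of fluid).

h ≈ 123.73 m

ψ = P/(ρg) = 404.7×1000 / (1041 × 9.81) = 39.63 m.
h = z + ψ = 84.10 + 39.63 = 123.73 m.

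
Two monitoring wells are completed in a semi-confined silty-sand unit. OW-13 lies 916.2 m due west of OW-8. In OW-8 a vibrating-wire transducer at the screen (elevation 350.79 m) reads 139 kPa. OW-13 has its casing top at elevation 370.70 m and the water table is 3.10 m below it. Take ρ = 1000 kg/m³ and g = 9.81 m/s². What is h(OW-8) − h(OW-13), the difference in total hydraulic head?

Δh ≈ -2.64 m

Pressure head at OW-8: ψ = P/(ρg) = 139×1000 / (1000 × 9.81) = 14.17 m.
Total head at OW-8: h = z + ψ = 350.79 + 14.17 = 364.96 m.
Total head at OW-13: h = 370.70 − 3.10 = 367.60 m.
Head difference: h(OW-8) − h(OW-13) = 364.96 − 367.60 = -2.64 m.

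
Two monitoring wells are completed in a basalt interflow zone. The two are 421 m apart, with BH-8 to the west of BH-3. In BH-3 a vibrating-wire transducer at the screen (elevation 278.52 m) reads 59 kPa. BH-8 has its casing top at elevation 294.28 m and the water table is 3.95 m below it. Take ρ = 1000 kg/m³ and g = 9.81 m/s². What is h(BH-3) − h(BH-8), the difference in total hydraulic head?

Δh ≈ -5.80 m

Pressure head at BH-3: ψ = P/(ρg) = 59×1000 / (1000 × 9.81) = 6.01 m.
Total head at BH-3: h = z + ψ = 278.52 + 6.01 = 284.53 m.
Total head at BH-8: h = 294.28 − 3.95 = 290.33 m.
Head difference: h(BH-3) − h(BH-8) = 284.53 − 290.33 = -5.80 m.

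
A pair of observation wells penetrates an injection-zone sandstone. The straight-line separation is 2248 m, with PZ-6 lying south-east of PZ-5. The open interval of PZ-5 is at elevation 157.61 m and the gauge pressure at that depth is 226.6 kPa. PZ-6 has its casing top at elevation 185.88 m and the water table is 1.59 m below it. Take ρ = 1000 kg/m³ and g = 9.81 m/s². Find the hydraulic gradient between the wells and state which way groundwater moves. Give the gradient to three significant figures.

i ≈ 0.00159; groundwater flows toward the north-west

Pressure head at PZ-5: ψ = P/(ρg) = 226.6×1000 / (1000 × 9.81) = 23.10 m.
Total head at PZ-5: h = z + ψ = 157.61 + 23.10 = 180.71 m.
Total head at PZ-6: h = 185.88 − 1.59 = 184.29 m.
Head difference: h(PZ-5) − h(PZ-6) = 180.71 − 184.29 = -3.58 m.
Hydraulic gradient: i = |Δh| / L = 3.58 / 2248 = 0.00159.
Flow is from higher to lower head: from PZ-6 toward PZ-5, i.e. toward the north-west.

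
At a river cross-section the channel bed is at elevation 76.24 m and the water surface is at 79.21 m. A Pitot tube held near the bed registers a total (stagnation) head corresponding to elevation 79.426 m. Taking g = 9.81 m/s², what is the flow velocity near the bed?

Near the bed, under hydrostatic conditions, the piezometric head (z + ψ) equals the free-surface elevation, 79.21 m.
Velocity head = total − piezometric = 79.426 − 79.21 = 0.216 m.
v = √(2g·h_v) = √(2 × 9.81 × 0.216) = 2.06 m/s.

v ≈ 2.06 m/s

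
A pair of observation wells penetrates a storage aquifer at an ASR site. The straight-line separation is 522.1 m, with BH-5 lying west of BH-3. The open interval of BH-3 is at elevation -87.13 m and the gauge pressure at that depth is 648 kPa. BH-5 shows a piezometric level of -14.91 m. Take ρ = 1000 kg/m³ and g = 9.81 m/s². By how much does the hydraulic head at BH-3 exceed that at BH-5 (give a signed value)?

Δh ≈ -6.16 m

Pressure head at BH-3: ψ = P/(ρg) = 648×1000 / (1000 × 9.81) = 66.06 m.
Total head at BH-3: h = z + ψ = -87.13 + 66.06 = -21.07 m.
Total head at BH-5: h = -14.91 m (water level in the piezometer is the total head).
Head difference: h(BH-3) − h(BH-5) = -21.07 − (-14.91) = -6.16 m.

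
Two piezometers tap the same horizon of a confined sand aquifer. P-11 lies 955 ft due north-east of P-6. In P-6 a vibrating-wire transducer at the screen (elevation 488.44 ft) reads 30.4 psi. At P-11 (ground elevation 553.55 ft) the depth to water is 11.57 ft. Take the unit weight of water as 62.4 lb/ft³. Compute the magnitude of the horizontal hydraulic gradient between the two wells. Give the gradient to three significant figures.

i ≈ 0.0174

Pressure head at P-6: ψ = 144·P/γ = 144 × 30.4 / 62.4 = 70.15 ft.
Total head at P-6: h = z + ψ = 488.44 + 70.15 = 558.59 ft.
Total head at P-11: h = 553.55 − 11.57 = 541.98 ft.
Head difference: h(P-6) − h(P-11) = 558.59 − 541.98 = 16.61 ft.
Hydraulic gradient: i = |Δh| / L = 16.61 / 955 = 0.0174.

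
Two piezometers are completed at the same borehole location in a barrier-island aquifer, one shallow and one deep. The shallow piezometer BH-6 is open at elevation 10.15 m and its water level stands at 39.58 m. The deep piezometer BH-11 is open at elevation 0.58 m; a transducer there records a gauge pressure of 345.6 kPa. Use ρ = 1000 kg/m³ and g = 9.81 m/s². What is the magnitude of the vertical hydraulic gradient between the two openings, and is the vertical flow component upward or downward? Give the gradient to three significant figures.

|i_v| ≈ 0.394; vertical flow is downward

Total head at BH-6: h = 39.58 m (water level in the standpipe).
Pressure head at BH-11: ψ = P/(ρg) = 345.6×1000 / (1000 × 9.81) = 35.23 m.
Total head at BH-11: h = z + ψ = 0.58 + 35.23 = 35.81 m.
Δh = h(BH-6) − h(BH-11) = 39.58 − 35.81 = 3.77 m.
Vertical separation Δz = 10.15 − 0.58 = 9.57 m.
|i_v| = |Δh| / Δz = 3.77 / 9.57 = 0.394.
Head is higher in the shallow piezometer, so vertical flow is downward (recharge condition).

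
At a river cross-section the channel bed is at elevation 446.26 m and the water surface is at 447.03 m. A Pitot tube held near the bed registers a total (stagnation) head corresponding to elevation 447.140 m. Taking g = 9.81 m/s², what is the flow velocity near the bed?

Near the bed, under hydrostatic conditions, the piezometric head (z + ψ) equals the free-surface elevation, 447.03 m.
Velocity head = total − piezometric = 447.140 − 447.03 = 0.110 m.
v = √(2g·h_v) = √(2 × 9.81 × 0.110) = 1.47 m/s.

v ≈ 1.47 m/s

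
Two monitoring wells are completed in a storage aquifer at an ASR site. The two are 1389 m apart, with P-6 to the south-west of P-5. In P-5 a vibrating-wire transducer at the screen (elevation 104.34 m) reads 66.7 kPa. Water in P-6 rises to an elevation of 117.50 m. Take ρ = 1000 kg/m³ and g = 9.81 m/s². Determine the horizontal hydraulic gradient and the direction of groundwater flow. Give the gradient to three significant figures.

i ≈ 0.00458; groundwater flows toward the north-east

Pressure head at P-5: ψ = P/(ρg) = 66.7×1000 / (1000 × 9.81) = 6.80 m.
Total head at P-5: h = z + ψ = 104.34 + 6.80 = 111.14 m.
Total head at P-6: h = 117.50 m (water level in the piezometer is the total head).
Head difference: h(P-5) − h(P-6) = 111.14 − 117.50 = -6.36 m.
Hydraulic gradient: i = |Δh| / L = 6.36 / 1389 = 0.00458.
Flow is from higher to lower head: from P-6 toward P-5, i.e. toward the north-east.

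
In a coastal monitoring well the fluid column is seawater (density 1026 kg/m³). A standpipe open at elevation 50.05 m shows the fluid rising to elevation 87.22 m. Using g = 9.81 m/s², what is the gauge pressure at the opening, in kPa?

Pressure head ψ = h − z = 87.22 − 50.05 = 37.17 m.
P = ρgψ = 1026 × 9.81 × 37.17 = 374118 Pa ≈ 374 kPa.

P ≈ 374 kPa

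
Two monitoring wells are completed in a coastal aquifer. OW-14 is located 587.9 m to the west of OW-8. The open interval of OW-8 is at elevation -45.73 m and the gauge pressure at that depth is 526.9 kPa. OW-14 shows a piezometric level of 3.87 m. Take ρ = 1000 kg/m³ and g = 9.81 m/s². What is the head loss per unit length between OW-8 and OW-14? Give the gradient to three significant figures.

Pressure head at OW-8: ψ = P/(ρg) = 526.9×1000 / (1000 × 9.81) = 53.71 m.
Total head at OW-8: h = z + ψ = -45.73 + 53.71 = 7.98 m.
Total head at OW-14: h = 3.87 m (water level in the piezometer is the total head).
Head difference: h(OW-8) − h(OW-14) = 7.98 − 3.87 = 4.11 m.
Hydraulic gradient: i = |Δh| / L = 4.11 / 587.9 = 0.00699.

i ≈ 0.00699 m/m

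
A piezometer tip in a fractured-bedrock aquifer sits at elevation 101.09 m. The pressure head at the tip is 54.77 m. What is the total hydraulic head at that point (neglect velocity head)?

h ≈ 155.86 m

h = z + ψ = 101.09 + 54.77 = 155.86 m.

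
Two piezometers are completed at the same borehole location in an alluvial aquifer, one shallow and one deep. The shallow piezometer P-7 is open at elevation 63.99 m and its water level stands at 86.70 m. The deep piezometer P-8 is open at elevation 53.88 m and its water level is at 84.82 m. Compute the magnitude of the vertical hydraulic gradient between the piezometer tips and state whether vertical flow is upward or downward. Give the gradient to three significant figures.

|i_v| ≈ 0.186; vertical flow is downward

Total head at P-7: h = 86.70 m (water level in the standpipe).
Total head at P-8: h = 84.82 m.
Δh = h(P-7) − h(P-8) = 86.70 − 84.82 = 1.88 m.
Vertical separation Δz = 63.99 − 53.88 = 10.11 m.
|i_v| = |Δh| / Δz = 1.88 / 10.11 = 0.186.
Head is higher in the shallow piezometer, so vertical flow is downward (recharge condition).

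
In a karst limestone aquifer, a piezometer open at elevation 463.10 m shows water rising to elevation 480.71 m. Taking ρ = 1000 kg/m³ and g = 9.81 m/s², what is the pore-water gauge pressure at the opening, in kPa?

P ≈ 173 kPa

Pressure head ψ = h − z = 480.71 − 463.10 = 17.61 m.
P = ρgψ = 1000 × 9.81 × 17.61 = 172754 Pa ≈ 173 kPa.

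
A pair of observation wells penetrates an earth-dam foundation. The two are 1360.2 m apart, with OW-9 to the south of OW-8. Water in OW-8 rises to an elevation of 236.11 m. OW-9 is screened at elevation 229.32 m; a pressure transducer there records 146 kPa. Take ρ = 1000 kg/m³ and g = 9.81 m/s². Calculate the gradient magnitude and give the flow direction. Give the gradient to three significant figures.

i ≈ 0.00595; groundwater flows toward the north

Total head at OW-8: h = 236.11 m (water level in the piezometer is the total head).
Pressure head at OW-9: ψ = P/(ρg) = 146×1000 / (1000 × 9.81) = 14.88 m.
Total head at OW-9: h = z + ψ = 229.32 + 14.88 = 244.20 m.
Head difference: h(OW-8) − h(OW-9) = 236.11 − 244.20 = -8.09 m.
Hydraulic gradient: i = |Δh| / L = 8.09 / 1360.2 = 0.00595.
Flow is from higher to lower head: from OW-9 toward OW-8, i.e. toward the north.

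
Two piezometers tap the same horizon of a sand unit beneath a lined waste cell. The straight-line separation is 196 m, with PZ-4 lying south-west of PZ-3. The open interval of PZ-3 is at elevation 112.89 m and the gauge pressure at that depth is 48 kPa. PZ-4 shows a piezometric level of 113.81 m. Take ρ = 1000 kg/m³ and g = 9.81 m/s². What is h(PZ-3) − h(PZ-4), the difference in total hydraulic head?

Δh ≈ 3.97 m

Pressure head at PZ-3: ψ = P/(ρg) = 48×1000 / (1000 × 9.81) = 4.89 m.
Total head at PZ-3: h = z + ψ = 112.89 + 4.89 = 117.78 m.
Total head at PZ-4: h = 113.81 m (water level in the piezometer is the total head).
Head difference: h(PZ-3) − h(PZ-4) = 117.78 − 113.81 = 3.97 m.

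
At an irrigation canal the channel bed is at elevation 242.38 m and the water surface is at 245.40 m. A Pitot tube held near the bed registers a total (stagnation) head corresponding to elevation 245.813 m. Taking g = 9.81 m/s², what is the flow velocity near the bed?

Near the bed, under hydrostatic conditions, the piezometric head (z + ψ) equals the free-surface elevation, 245.40 m.
Velocity head = total − piezometric = 245.813 − 245.40 = 0.413 m.
v = √(2g·h_v) = √(2 × 9.81 × 0.413) = 2.85 m/s.

v ≈ 2.85 m/s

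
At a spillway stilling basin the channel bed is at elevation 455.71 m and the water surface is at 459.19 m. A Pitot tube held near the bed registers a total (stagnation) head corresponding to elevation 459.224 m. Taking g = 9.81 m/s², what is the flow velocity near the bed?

v ≈ 0.817 m/s

Near the bed, under hydrostatic conditions, the piezometric head (z + ψ) equals the free-surface elevation, 459.19 m.
Velocity head = total − piezometric = 459.224 − 459.19 = 0.034 m.
v = √(2g·h_v) = √(2 × 9.81 × 0.034) = 0.817 m/s.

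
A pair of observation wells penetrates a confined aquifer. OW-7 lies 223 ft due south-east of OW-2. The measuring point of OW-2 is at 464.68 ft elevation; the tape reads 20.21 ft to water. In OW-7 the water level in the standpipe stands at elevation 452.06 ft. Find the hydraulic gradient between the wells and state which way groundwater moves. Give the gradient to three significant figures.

i ≈ 0.0340; groundwater flows toward the north-west

Total head at OW-2: h = 464.68 − 20.21 = 444.47 ft.
Total head at OW-7: h = 452.06 ft (water level in the piezometer is the total head).
Head difference: h(OW-2) − h(OW-7) = 444.47 − 452.06 = -7.59 ft.
Hydraulic gradient: i = |Δh| / L = 7.59 / 223 = 0.0340.
Flow is from higher to lower head: from OW-7 toward OW-2, i.e. toward the north-west.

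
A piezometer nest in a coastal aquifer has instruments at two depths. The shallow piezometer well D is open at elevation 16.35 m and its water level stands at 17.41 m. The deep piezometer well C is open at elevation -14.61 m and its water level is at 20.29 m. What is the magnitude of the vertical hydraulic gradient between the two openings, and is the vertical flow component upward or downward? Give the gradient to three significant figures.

|i_v| ≈ 0.0930; vertical flow is upward

Total head at well D: h = 17.41 m (water level in the standpipe).
Total head at well C: h = 20.29 m.
Δh = h(well D) − h(well C) = 17.41 − 20.29 = -2.88 m.
Vertical separation Δz = 16.35 − (-14.61) = 30.96 m.
|i_v| = |Δh| / Δz = 2.88 / 30.96 = 0.0930.
Head is higher in the deep piezometer, so vertical flow is upward (discharge condition).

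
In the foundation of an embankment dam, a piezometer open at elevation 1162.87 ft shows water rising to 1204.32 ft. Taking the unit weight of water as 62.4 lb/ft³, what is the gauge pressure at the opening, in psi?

Pressure head ψ = h − z = 1204.32 − 1162.87 = 41.45 ft.
P = γ·ψ / 144 = 62.4 × 41.45 / 144 = 18.0 psi.

P ≈ 18.0 psi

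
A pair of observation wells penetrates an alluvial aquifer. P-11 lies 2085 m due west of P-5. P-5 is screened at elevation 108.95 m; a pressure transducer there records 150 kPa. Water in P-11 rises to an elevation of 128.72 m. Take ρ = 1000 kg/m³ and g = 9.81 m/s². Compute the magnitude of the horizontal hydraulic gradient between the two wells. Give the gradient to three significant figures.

i ≈ 0.00215

Pressure head at P-5: ψ = P/(ρg) = 150×1000 / (1000 × 9.81) = 15.29 m.
Total head at P-5: h = z + ψ = 108.95 + 15.29 = 124.24 m.
Total head at P-11: h = 128.72 m (water level in the piezometer is the total head).
Head difference: h(P-5) − h(P-11) = 124.24 − 128.72 = -4.48 m.
Hydraulic gradient: i = |Δh| / L = 4.48 / 2085 = 0.00215.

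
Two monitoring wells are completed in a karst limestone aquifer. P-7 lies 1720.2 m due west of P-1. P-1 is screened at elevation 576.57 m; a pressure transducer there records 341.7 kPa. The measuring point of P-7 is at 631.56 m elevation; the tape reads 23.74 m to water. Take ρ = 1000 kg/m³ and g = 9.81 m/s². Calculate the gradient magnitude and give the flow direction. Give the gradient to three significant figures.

Pressure head at P-1: ψ = P/(ρg) = 341.7×1000 / (1000 × 9.81) = 34.83 m.
Total head at P-1: h = z + ψ = 576.57 + 34.83 = 611.40 m.
Total head at P-7: h = 631.56 − 23.74 = 607.82 m.
Head difference: h(P-1) − h(P-7) = 611.40 − 607.82 = 3.58 m.
Hydraulic gradient: i = |Δh| / L = 3.58 / 1720.2 = 0.00208.
Flow is from higher to lower head: from P-1 toward P-7, i.e. toward the west.

i ≈ 0.00208; groundwater flows toward the west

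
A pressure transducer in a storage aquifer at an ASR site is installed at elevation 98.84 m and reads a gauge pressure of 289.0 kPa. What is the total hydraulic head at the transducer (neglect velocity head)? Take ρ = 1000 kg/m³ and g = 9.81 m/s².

h ≈ 128.30 m

ψ = P/(ρg) = 289.0×1000 / (1000 × 9.81) = 29.46 m.
h = z + ψ = 98.84 + 29.46 = 128.30 m.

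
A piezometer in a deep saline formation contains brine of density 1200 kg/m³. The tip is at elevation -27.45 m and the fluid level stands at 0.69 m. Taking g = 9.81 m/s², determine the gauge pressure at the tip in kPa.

Pressure head ψ = h − z = 0.69 − (-27.45) = 28.14 m.
P = ρgψ = 1200 × 9.81 × 28.14 = 331264 Pa ≈ 331 kPa.

P ≈ 331 kPa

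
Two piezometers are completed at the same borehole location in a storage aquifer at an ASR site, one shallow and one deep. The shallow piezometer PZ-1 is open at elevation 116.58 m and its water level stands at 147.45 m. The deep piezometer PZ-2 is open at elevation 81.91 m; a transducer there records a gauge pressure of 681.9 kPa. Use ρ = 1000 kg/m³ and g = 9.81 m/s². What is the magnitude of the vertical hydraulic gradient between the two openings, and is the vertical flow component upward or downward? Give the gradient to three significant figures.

Total head at PZ-1: h = 147.45 m (water level in the standpipe).
Pressure head at PZ-2: ψ = P/(ρg) = 681.9×1000 / (1000 × 9.81) = 69.51 m.
Total head at PZ-2: h = z + ψ = 81.91 + 69.51 = 151.42 m.
Δh = h(PZ-1) − h(PZ-2) = 147.45 − 151.42 = -3.97 m.
Vertical separation Δz = 116.58 − 81.91 = 34.67 m.
|i_v| = |Δh| / Δz = 3.97 / 34.67 = 0.115.
Head is higher in the deep piezometer, so vertical flow is upward (discharge condition).

|i_v| ≈ 0.115; vertical flow is upward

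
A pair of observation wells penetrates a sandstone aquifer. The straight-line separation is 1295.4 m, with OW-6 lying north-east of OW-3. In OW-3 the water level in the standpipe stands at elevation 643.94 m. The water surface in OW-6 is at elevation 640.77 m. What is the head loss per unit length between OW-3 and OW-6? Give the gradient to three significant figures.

Total head at OW-3: h = 643.94 m (water level in the piezometer is the total head).
Total head at OW-6: h = 640.77 m (water level in the piezometer is the total head).
Head difference: h(OW-3) − h(OW-6) = 643.94 − 640.77 = 3.17 m.
Hydraulic gradient: i = |Δh| / L = 3.17 / 1295.4 = 0.00245.

i ≈ 0.00245 m/m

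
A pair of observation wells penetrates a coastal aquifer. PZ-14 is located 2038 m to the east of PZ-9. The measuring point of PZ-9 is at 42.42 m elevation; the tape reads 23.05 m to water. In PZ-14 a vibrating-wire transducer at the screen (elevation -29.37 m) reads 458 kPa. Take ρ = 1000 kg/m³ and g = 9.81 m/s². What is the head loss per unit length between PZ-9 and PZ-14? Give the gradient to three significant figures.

i ≈ 0.00101 m/m

Total head at PZ-9: h = 42.42 − 23.05 = 19.37 m.
Pressure head at PZ-14: ψ = P/(ρg) = 458×1000 / (1000 × 9.81) = 46.69 m.
Total head at PZ-14: h = z + ψ = -29.37 + 46.69 = 17.32 m.
Head difference: h(PZ-9) − h(PZ-14) = 19.37 − 17.32 = 2.05 m.
Hydraulic gradient: i = |Δh| / L = 2.05 / 2038 = 0.00101.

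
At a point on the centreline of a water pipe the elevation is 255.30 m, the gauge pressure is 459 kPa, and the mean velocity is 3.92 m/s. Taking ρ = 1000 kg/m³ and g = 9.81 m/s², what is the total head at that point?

Pressure head ψ = P/(ρg) = 459×1000 / (1000 × 9.81) = 46.79 m.
Velocity head = v²/(2g) = 3.92² / (2 × 9.81) = 0.783 m.
h = z + ψ + v²/(2g) = 255.30 + 46.79 + 0.783 = 302.87 m.

h ≈ 302.87 m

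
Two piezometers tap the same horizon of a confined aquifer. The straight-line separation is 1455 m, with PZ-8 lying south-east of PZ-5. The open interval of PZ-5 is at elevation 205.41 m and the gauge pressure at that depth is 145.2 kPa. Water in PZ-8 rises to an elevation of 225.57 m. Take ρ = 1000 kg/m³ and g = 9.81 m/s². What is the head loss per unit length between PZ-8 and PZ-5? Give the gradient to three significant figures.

Pressure head at PZ-5: ψ = P/(ρg) = 145.2×1000 / (1000 × 9.81) = 14.80 m.
Total head at PZ-5: h = z + ψ = 205.41 + 14.80 = 220.21 m.
Total head at PZ-8: h = 225.57 m (water level in the piezometer is the total head).
Head difference: h(PZ-5) − h(PZ-8) = 220.21 − 225.57 = -5.36 m.
Hydraulic gradient: i = |Δh| / L = 5.36 / 1455 = 0.00368.

i ≈ 0.00368 m/m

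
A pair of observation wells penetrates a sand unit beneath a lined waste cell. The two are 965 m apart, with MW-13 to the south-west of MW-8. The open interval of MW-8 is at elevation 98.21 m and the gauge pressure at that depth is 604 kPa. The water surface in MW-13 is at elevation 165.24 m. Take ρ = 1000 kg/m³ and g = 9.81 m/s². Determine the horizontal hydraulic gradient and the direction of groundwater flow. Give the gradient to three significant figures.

i ≈ 0.00566; groundwater flows toward the north-east

Pressure head at MW-8: ψ = P/(ρg) = 604×1000 / (1000 × 9.81) = 61.57 m.
Total head at MW-8: h = z + ψ = 98.21 + 61.57 = 159.78 m.
Total head at MW-13: h = 165.24 m (water level in the piezometer is the total head).
Head difference: h(MW-8) − h(MW-13) = 159.78 − 165.24 = -5.46 m.
Hydraulic gradient: i = |Δh| / L = 5.46 / 965 = 0.00566.
Flow is from higher to lower head: from MW-13 toward MW-8, i.e. toward the north-east.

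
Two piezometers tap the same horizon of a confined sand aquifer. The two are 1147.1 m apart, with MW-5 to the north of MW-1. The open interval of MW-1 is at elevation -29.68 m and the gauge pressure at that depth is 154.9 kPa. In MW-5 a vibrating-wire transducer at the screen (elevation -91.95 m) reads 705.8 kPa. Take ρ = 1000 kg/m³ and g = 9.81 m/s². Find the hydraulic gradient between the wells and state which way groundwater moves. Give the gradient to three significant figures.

i ≈ 0.00533; groundwater flows toward the north

Pressure head at MW-1: ψ = P/(ρg) = 154.9×1000 / (1000 × 9.81) = 15.79 m.
Total head at MW-1: h = z + ψ = -29.68 + 15.79 = -13.89 m.
Pressure head at MW-5: ψ = P/(ρg) = 705.8×1000 / (1000 × 9.81) = 71.95 m.
Total head at MW-5: h = z + ψ = -91.95 + 71.95 = -20.00 m.
Head difference: h(MW-1) − h(MW-5) = -13.89 − (-20.00) = 6.11 m.
Hydraulic gradient: i = |Δh| / L = 6.11 / 1147.1 = 0.00533.
Flow is from higher to lower head: from MW-1 toward MW-5, i.e. toward the north.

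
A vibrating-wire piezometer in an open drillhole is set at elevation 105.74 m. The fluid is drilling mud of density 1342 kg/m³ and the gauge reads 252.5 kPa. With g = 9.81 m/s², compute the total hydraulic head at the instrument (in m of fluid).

ψ = P/(ρg) = 252.5×1000 / (1342 × 9.81) = 19.18 m.
h = z + ψ = 105.74 + 19.18 = 124.92 m.

h ≈ 124.92 m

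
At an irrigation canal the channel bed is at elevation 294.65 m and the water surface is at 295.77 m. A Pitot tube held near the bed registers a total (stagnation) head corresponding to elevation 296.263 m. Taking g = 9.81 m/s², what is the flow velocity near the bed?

v ≈ 3.11 m/s

Near the bed, under hydrostatic conditions, the piezometric head (z + ψ) equals the free-surface elevation, 295.77 m.
Velocity head = total − piezometric = 296.263 − 295.77 = 0.493 m.
v = √(2g·h_v) = √(2 × 9.81 × 0.493) = 3.11 m/s.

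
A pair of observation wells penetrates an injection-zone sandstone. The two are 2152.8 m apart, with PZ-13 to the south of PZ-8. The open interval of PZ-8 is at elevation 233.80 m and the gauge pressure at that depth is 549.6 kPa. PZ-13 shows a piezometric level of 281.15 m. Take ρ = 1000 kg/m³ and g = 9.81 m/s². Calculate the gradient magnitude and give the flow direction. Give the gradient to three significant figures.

i ≈ 0.00403; groundwater flows toward the south

Pressure head at PZ-8: ψ = P/(ρg) = 549.6×1000 / (1000 × 9.81) = 56.02 m.
Total head at PZ-8: h = z + ψ = 233.80 + 56.02 = 289.82 m.
Total head at PZ-13: h = 281.15 m (water level in the piezometer is the total head).
Head difference: h(PZ-8) − h(PZ-13) = 289.82 − 281.15 = 8.67 m.
Hydraulic gradient: i = |Δh| / L = 8.67 / 2152.8 = 0.00403.
Flow is from higher to lower head: from PZ-8 toward PZ-13, i.e. toward the south.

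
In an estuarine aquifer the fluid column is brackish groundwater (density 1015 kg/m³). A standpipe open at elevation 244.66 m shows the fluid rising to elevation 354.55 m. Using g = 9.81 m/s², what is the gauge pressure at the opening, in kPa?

P ≈ 1090 kPa

Pressure head ψ = h − z = 354.55 − 244.66 = 109.89 m.
P = ρgψ = 1015 × 9.81 × 109.89 = 1094191 Pa ≈ 1090 kPa.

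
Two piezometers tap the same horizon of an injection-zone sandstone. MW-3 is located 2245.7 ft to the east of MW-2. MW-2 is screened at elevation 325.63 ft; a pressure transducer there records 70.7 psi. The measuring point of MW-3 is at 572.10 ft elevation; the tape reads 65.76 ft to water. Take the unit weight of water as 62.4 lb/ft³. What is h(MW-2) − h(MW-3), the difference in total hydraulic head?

Δh ≈ -17.56 ft

Pressure head at MW-2: ψ = 144·P/γ = 144 × 70.7 / 62.4 = 163.15 ft.
Total head at MW-2: h = z + ψ = 325.63 + 163.15 = 488.78 ft.
Total head at MW-3: h = 572.10 − 65.76 = 506.34 ft.
Head difference: h(MW-2) − h(MW-3) = 488.78 − 506.34 = -17.56 ft.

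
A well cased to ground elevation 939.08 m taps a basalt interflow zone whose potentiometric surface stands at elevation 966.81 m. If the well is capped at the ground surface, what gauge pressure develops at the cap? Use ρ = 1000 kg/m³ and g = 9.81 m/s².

P ≈ 272 kPa

Head above the cap: Δh = 966.81 − 939.08 = 27.73 m.
P = ρgΔh = 1000 × 9.81 × 27.73 = 272031 Pa ≈ 272 kPa.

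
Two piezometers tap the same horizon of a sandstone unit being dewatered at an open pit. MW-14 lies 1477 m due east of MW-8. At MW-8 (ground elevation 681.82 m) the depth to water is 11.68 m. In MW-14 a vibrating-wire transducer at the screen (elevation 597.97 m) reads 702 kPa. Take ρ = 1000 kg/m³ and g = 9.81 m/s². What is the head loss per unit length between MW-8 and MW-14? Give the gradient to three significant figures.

Total head at MW-8: h = 681.82 − 11.68 = 670.14 m.
Pressure head at MW-14: ψ = P/(ρg) = 702×1000 / (1000 × 9.81) = 71.56 m.
Total head at MW-14: h = z + ψ = 597.97 + 71.56 = 669.53 m.
Head difference: h(MW-8) − h(MW-14) = 670.14 − 669.53 = 0.61 m.
Hydraulic gradient: i = |Δh| / L = 0.61 / 1477 = 0.000413.

i ≈ 0.000413 m/m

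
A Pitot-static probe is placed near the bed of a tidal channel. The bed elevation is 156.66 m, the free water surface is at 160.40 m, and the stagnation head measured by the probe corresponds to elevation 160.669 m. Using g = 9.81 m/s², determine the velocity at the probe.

Near the bed, under hydrostatic conditions, the piezometric head (z + ψ) equals the free-surface elevation, 160.40 m.
Velocity head = total − piezometric = 160.669 − 160.40 = 0.269 m.
v = √(2g·h_v) = √(2 × 9.81 × 0.269) = 2.30 m/s.

v ≈ 2.30 m/s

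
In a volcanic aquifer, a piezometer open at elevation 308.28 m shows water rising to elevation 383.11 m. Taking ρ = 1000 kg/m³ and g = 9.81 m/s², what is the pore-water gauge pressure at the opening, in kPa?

P ≈ 734 kPa

Pressure head ψ = h − z = 383.11 − 308.28 = 74.83 m.
P = ρgψ = 1000 × 9.81 × 74.83 = 734082 Pa ≈ 734 kPa.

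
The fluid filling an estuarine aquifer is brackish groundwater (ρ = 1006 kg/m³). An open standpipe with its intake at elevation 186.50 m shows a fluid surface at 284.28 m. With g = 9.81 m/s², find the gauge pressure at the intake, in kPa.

P ≈ 965 kPa

Pressure head ψ = h − z = 284.28 − 186.50 = 97.78 m.
P = ρgψ = 1006 × 9.81 × 97.78 = 964977 Pa ≈ 965 kPa.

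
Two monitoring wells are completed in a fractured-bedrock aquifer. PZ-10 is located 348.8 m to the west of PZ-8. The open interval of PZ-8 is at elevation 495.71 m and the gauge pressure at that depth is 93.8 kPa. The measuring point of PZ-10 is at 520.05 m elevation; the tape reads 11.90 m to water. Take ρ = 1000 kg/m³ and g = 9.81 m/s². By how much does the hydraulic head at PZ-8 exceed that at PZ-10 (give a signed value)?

Δh ≈ -2.88 m

Pressure head at PZ-8: ψ = P/(ρg) = 93.8×1000 / (1000 × 9.81) = 9.56 m.
Total head at PZ-8: h = z + ψ = 495.71 + 9.56 = 505.27 m.
Total head at PZ-10: h = 520.05 − 11.90 = 508.15 m.
Head difference: h(PZ-8) − h(PZ-10) = 505.27 − 508.15 = -2.88 m.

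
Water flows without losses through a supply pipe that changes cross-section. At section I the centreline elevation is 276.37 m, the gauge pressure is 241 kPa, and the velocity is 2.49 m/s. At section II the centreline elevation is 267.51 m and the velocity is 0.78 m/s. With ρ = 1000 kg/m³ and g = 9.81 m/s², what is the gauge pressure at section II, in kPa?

Pressure head at I: ψ₁ = P₁/(ρg) = 241×1000 / (1000 × 9.81) = 24.57 m.
Velocity heads: v₁²/2g = 2.49²/19.62 = 0.316 m; v₂²/2g = 0.78²/19.62 = 0.031 m.
Total head H = z₁ + ψ₁ + v₁²/2g = 276.37 + 24.57 + 0.316 = 301.26 m.
ψ₂ = H − z₂ − v₂²/2g = 301.26 − 267.51 − 0.031 = 33.72 m.
P₂ = ρgψ₂ = 1000 × 9.81 × 33.72 ≈ 331 kPa.

P₂ ≈ 331 kPa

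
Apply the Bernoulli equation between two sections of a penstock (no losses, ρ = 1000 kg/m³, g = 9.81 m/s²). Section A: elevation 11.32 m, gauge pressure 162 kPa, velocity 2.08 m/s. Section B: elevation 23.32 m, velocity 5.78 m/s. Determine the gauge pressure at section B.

Pressure head at A: ψ₁ = P₁/(ρg) = 162×1000 / (1000 × 9.81) = 16.51 m.
Velocity heads: v₁²/2g = 2.08²/19.62 = 0.221 m; v₂²/2g = 5.78²/19.62 = 1.703 m.
Total head H = z₁ + ψ₁ + v₁²/2g = 11.32 + 16.51 + 0.221 = 28.05 m.
ψ₂ = H − z₂ − v₂²/2g = 28.05 − 23.32 − 1.703 = 3.03 m.
P₂ = ρgψ₂ = 1000 × 9.81 × 3.03 ≈ 29.7 kPa.

P₂ ≈ 29.7 kPa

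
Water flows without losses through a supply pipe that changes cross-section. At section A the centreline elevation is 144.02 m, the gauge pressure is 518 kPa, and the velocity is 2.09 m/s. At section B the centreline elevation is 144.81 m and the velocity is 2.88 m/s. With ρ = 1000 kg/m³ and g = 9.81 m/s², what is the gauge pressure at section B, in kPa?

Pressure head at A: ψ₁ = P₁/(ρg) = 518×1000 / (1000 × 9.81) = 52.80 m.
Velocity heads: v₁²/2g = 2.09²/19.62 = 0.223 m; v₂²/2g = 2.88²/19.62 = 0.423 m.
Total head H = z₁ + ψ₁ + v₁²/2g = 144.02 + 52.80 + 0.223 = 197.04 m.
ψ₂ = H − z₂ − v₂²/2g = 197.04 − 144.81 − 0.423 = 51.81 m.
P₂ = ρgψ₂ = 1000 × 9.81 × 51.81 ≈ 508 kPa.

P₂ ≈ 508 kPa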